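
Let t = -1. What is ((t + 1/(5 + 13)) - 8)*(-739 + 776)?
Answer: -5957/18 ≈ -330.94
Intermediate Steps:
((t + 1/(5 + 13)) - 8)*(-739 + 776) = ((-1 + 1/(5 + 13)) - 8)*(-739 + 776) = ((-1 + 1/18) - 8)*37 = (-17/18 - 8)*37 = -161/18*37 = -5957/18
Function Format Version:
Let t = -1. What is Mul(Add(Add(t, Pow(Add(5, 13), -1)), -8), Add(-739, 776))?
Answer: Rational(-5957, 18) ≈ -330.94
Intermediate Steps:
Mul(Add(Add(t, Pow(Add(5, 13), -1)), -8), Add(-739, 776)) = Mul(Add(Add(-1, Pow(Add(5, 13), -1)), -8), Add(-739, 776)) = Mul(Add(Add(-1, Pow(18, -1)), -8), 37) = Mul(Add(Add(-1, Rational(1, 18)), -8), 37) = Mul(Add(Rational(-17, 18), -8), 37) = Mul(Rational(-161, 18), 37) = Rational(-5957, 18)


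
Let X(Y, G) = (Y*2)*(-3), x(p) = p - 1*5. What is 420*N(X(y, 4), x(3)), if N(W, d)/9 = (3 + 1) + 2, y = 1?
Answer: 22680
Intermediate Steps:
x(p) = -5 + p (x(p) = p - 5 = -5 + p)
X(Y, G) = -6*Y (X(Y, G) = (2*Y)*(-3) = -6*Y)
N(W, d) = 54 (N(W, d) = 9*((3 + 1) + 2) = 9*(4 + 2) = 9*6 = 54)
420*N(X(y, 4), x(3)) = 420*54 = 22680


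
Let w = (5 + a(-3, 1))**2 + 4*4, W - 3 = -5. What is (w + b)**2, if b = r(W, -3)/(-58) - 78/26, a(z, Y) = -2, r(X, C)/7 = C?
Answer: 1682209/3364 ≈ 500.06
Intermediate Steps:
W = -2 (W = 3 - 5 = -2)
r(X, C) = 7*C
b = -153/58 (b = (7*(-3))/(-58) - 78/26 = -21*(-1/58) - 78*1/26 = 21/58 - 3 = -153/58 ≈ -2.6379)
w = 25 (w = (5 - 2)**2 + 4*4 = 3**2 + 16 = 9 + 16 = 25)
(w + b)**2 = (25 - 153/58)**2 = (1297/58)**2 = 1682209/3364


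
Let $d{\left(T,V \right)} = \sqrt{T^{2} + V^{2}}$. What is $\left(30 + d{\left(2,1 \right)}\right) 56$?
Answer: $1680 + 56 \sqrt{5} \approx 1805.2$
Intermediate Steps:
$\left(30 + d{\left(2,1 \right)}\right) 56 = \left(30 + \sqrt{2^{2} + 1^{2}}\right) 56 = \left(30 + \sqrt{4 + 1}\right) 56 = \left(30 + \sqrt{5}\right) 56 = 1680 + 56 \sqrt{5}$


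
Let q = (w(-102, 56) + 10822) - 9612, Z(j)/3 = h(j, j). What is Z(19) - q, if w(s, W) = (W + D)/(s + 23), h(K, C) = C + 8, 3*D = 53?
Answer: -267352/237 ≈ -1128.1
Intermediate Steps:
D = 53/3 (D = (⅓)*53 = 53/3 ≈ 17.667)
h(K, C) = 8 + C
Z(j) = 24 + 3*j (Z(j) = 3*(8 + j) = 24 + 3*j)
w(s, W) = (53/3 + W)/(23 + s) (w(s, W) = (W + 53/3)/(s + 23) = (53/3 + W)/(23 + s))
q = 286549/237 (q = ((53/3 + 56)/(23 - 102) + 10822) - 9612 = ((221/3)/(-79) + 10822) - 9612 = (-1/79*221/3 + 10822) - 9612 = (-221/237 + 10822) - 9612 = 2564593/237 - 9612 = 286549/237 ≈ 1209.1)
Z(19) - q = (24 + 3*19) - 1*286549/237 = (24 + 57) - 286549/237 = 81 - 286549/237 = -267352/237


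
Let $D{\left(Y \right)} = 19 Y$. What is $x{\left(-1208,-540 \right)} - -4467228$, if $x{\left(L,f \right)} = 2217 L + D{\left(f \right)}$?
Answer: $1778832$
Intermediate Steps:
$x{\left(L,f \right)} = 19 f + 2217 L$ ($x{\left(L,f \right)} = 2217 L + 19 f = 19 f + 2217 L$)
$x{\left(-1208,-540 \right)} - -4467228 = \left(19 \left(-540\right) + 2217 \left(-1208\right)\right) - -4467228 = \left(-10260 - 2678136\right) + 4467228 = -2688396 + 4467228 = 1778832$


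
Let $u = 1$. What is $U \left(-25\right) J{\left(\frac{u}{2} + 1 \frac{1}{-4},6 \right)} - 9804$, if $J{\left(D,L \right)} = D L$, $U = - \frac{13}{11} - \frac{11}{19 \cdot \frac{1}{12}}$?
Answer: $- \frac{3970647}{418} \approx -9499.2$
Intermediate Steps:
$U = - \frac{1699}{209}$ ($U = \left(-13\right) \frac{1}{11} - \frac{11}{19 \cdot \frac{1}{12}} = - \frac{13}{11} - \frac{11}{\frac{19}{12}} = - \frac{13}{11} - \frac{132}{19} = - \frac{1699}{209} \approx -8.1292$)
$U \left(-25\right) J{\left(\frac{u}{2} + 1 \frac{1}{-4},6 \right)} - 9804 = \left(- \frac{1699}{209}\right) \left(-25\right) \left(1 \cdot \frac{1}{2} + 1 \frac{1}{-4}\right) 6 - 9804 = \frac{42475 \left(1 \cdot \frac{1}{2} + 1 \left(- \frac{1}{4}\right)\right) 6}{209} - 9804 = \frac{42475 \left(\frac{1}{2} - \frac{1}{4}\right) 6}{209} - 9804 = \frac{42475 \cdot \frac{1}{4} \cdot 6}{209} - 9804 = \frac{42475}{209} \cdot \frac{3}{2} - 9804 = \frac{127425}{418} - 9804 = - \frac{3970647}{418}$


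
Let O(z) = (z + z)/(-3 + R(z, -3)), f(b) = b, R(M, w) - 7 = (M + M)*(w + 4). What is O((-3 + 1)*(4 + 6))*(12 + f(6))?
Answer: 20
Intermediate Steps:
R(M, w) = 7 + 2*M*(4 + w) (R(M, w) = 7 + (M + M)*(w + 4) = 7 + (2*M)*(4 + w) = 7 + 2*M*(4 + w))
O(z) = 2*z/(4 + 2*z) (O(z) = (z + z)/(-3 + (7 + 8*z + 2*z*(-3))) = (2*z)/(-3 + (7 + 8*z - 6*z)) = (2*z)/(-3 + (7 + 2*z)) = (2*z)/(4 + 2*z) = 2*z/(4 + 2*z))
O((-3 + 1)*(4 + 6))*(12 + f(6)) = (((-3 + 1)*(4 + 6))/(2 + (-3 + 1)*(4 + 6)))*(12 + 6) = ((-2*10)/(2 - 2*10))*18 = -20/(2 - 20)*18 = -20/(-18)*18 = -20*(-1/18)*18 = (10/9)*18 = 20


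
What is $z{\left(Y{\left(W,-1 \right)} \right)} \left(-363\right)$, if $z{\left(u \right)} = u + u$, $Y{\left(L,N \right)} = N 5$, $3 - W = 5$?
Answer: $3630$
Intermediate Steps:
$W = -2$ ($W = 3 - 5 = -2$)
$Y{\left(L,N \right)} = 5 N$
$z{\left(u \right)} = 2 u$
$z{\left(Y{\left(W,-1 \right)} \right)} \left(-363\right) = 2 \cdot 5 \left(-1\right) \left(-363\right) = 2 \left(-5\right) \left(-363\right) = \left(-10\right) \left(-363\right) = 3630$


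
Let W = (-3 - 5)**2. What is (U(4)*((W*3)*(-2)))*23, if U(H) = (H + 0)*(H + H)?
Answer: -282624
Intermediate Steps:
W = 64 (W = (-8)**2 = 64)
U(H) = 2*H**2 (U(H) = H*(2*H) = 2*H**2)
(U(4)*((W*3)*(-2)))*23 = ((2*4**2)*((64*3)*(-2)))*23 = ((2*16)*(192*(-2)))*23 = (32*(-384))*23 = -12288*23 = -282624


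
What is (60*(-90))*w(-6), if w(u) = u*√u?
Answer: 32400*I*√6 ≈ 79364.0*I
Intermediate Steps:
w(u) = u^(3/2)
(60*(-90))*w(-6) = (60*(-90))*(-6)^(3/2) = -(-32400)*I*√6 = 32400*I*√6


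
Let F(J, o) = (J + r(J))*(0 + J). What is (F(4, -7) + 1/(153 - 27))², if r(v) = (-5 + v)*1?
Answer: 2289169/15876 ≈ 144.19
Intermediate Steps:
r(v) = -5 + v
F(J, o) = J*(-5 + 2*J) (F(J, o) = (J + (-5 + J))*(0 + J) = (-5 + 2*J)*J = J*(-5 + 2*J))
(F(4, -7) + 1/(153 - 27))² = (4*(-5 + 2*4) + 1/(153 - 27))² = (4*(-5 + 8) + 1/126)² = (4*3 + 1/126)² = (12 + 1/126)² = (1513/126)² = 2289169/15876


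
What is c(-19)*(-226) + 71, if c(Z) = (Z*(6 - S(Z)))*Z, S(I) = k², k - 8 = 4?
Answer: 11258939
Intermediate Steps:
k = 12 (k = 8 + 4 = 12)
S(I) = 144 (S(I) = 12² = 144)
c(Z) = -138*Z² (c(Z) = (Z*(6 - 1*144))*Z = (Z*(6 - 144))*Z = (Z*(-138))*Z = (-138*Z)*Z = -138*Z²)
c(-19)*(-226) + 71 = -138*(-19)²*(-226) + 71 = -138*361*(-226) + 71 = -49818*(-226) + 71 = 11258868 + 71 = 11258939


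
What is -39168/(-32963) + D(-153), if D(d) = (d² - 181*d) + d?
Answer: 98792415/1939 ≈ 50950.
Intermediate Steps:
D(d) = d² - 180*d
-39168/(-32963) + D(-153) = -39168/(-32963) - 153*(-180 - 153) = -39168*(-1/32963) - 153*(-333) = 2304/1939 + 50949 = 98792415/1939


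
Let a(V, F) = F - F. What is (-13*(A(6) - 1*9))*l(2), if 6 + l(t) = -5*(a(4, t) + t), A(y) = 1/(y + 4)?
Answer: -9256/5 ≈ -1851.2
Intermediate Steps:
A(y) = 1/(4 + y)
a(V, F) = 0
l(t) = -6 - 5*t (l(t) = -6 - 5*(0 + t) = -6 - 5*t)
(-13*(A(6) - 1*9))*l(2) = (-13*(1/(4 + 6) - 1*9))*(-6 - 5*2) = (-13*(1/10 - 9))*(-6 - 10) = -13*(1/10 - 9)*(-16) = -13*(-89/10)*(-16) = (1157/10)*(-16) = -9256/5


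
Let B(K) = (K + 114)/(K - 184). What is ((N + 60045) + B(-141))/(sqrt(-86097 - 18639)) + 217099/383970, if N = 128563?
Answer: 217099/383970 - 61297627*I*sqrt(6546)/8509800 ≈ 0.56541 - 582.79*I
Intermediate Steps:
B(K) = (114 + K)/(-184 + K)
((N + 60045) + B(-141))/(sqrt(-86097 - 18639)) + 217099/383970 = ((128563 + 60045) + (114 - 141)/(-184 - 141))/(sqrt(-86097 - 18639)) + 217099/383970 = (188608 - 27/(-325))/(sqrt(-104736)) + 217099*(1/383970) = (188608 - 1/325*(-27))/((4*I*sqrt(6546))) + 217099/383970 = (188608 + 27/325)*(-I*sqrt(6546)/26184) + 217099/383970 = 61297627*(-I*sqrt(6546)/26184)/325 + 217099/383970 = -61297627*I*sqrt(6546)/8509800 + 217099/383970 = 217099/383970 - 61297627*I*sqrt(6546)/8509800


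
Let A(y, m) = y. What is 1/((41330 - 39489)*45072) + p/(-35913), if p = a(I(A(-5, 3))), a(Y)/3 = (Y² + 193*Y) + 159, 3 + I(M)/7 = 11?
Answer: -1170232403885/993324274992 ≈ -1.1781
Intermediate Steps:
I(M) = 56 (I(M) = -21 + 7*11 = -21 + 77 = 56)
a(Y) = 477 + 3*Y² + 579*Y (a(Y) = 3*((Y² + 193*Y) + 159) = 3*(159 + Y² + 193*Y) = 477 + 3*Y² + 579*Y)
p = 42309 (p = 477 + 3*56² + 579*56 = 477 + 3*3136 + 32424 = 477 + 9408 + 32424 = 42309)
1/((41330 - 39489)*45072) + p/(-35913) = 1/((41330 - 39489)*45072) + 42309/(-35913) = (1/45072)/1841 + 42309*(-1/35913) = (1/1841)*(1/45072) - 14103/11971 = 1/82977552 - 14103/11971 = -1170232403885/993324274992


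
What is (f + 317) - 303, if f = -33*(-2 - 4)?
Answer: 212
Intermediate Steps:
f = 198 (f = -33*(-6) = 198)
(f + 317) - 303 = (198 + 317) - 303 = 515 - 303 = 212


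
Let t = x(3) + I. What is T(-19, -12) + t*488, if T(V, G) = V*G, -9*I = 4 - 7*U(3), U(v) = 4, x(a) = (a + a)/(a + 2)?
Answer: 31724/15 ≈ 2114.9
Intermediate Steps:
x(a) = 2*a/(2 + a) (x(a) = (2*a)/(2 + a) = 2*a/(2 + a))
I = 8/3 (I = -(4 - 7*4)/9 = -(4 - 28)/9 = -⅑*(-24) = 8/3 ≈ 2.6667)
t = 58/15 (t = 2*3/(2 + 3) + 8/3 = 2*3/5 + 8/3 = 2*3*(⅕) + 8/3 = 6/5 + 8/3 = 58/15 ≈ 3.8667)
T(V, G) = G*V
T(-19, -12) + t*488 = -12*(-19) + (58/15)*488 = 228 + 28304/15 = 31724/15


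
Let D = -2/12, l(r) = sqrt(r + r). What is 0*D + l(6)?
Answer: 2*sqrt(3) ≈ 3.4641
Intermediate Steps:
l(r) = sqrt(2)*sqrt(r) (l(r) = sqrt(2*r) = sqrt(2)*sqrt(r))
D = -1/6 (D = -2*1/12 = -1/6 ≈ -0.16667)
0*D + l(6) = 0*(-1/6) + sqrt(2)*sqrt(6) = 0 + 2*sqrt(3) = 2*sqrt(3)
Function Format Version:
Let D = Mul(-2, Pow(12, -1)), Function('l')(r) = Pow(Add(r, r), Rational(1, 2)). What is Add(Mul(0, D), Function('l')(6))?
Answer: Mul(2, Pow(3, Rational(1, 2))) ≈ 3.4641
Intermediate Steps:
Function('l')(r) = Mul(Pow(2, Rational(1, 2)), Pow(r, Rational(1, 2))) (Function('l')(r) = Pow(Mul(2, r), Rational(1, 2)) = Mul(Pow(2, Rational(1, 2)), Pow(r, Rational(1, 2))))
D = Rational(-1, 6) (D = Mul(-2, Rational(1, 12)) = Rational(-1, 6) ≈ -0.16667)
Add(Mul(0, D), Function('l')(6)) = Add(Mul(0, Rational(-1, 6)), Mul(Pow(2, Rational(1, 2)), Pow(6, Rational(1, 2)))) = Add(0, Mul(2, Pow(3, Rational(1, 2)))) = Mul(2, Pow(3, Rational(1, 2)))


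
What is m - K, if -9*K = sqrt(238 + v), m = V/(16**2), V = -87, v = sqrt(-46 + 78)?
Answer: -87/256 + sqrt(238 + 4*sqrt(2))/9 ≈ 1.3945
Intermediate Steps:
v = 4*sqrt(2) (v = sqrt(32) = 4*sqrt(2) ≈ 5.6569)
m = -87/256 (m = -87/(16**2) = -87/256 ≈ -0.33984)
K = -sqrt(238 + 4*sqrt(2))/9 ≈ -1.7344
m - K = -87/256 - (-1)*sqrt(238 + 4*sqrt(2))/9 = -87/256 + sqrt(238 + 4*sqrt(2))/9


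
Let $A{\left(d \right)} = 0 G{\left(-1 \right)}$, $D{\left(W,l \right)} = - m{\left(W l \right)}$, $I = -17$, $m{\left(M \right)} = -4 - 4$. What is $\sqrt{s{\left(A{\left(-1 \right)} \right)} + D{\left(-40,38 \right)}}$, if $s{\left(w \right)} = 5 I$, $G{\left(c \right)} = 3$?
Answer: $i \sqrt{77} \approx 8.775 i$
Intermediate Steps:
$m{\left(M \right)} = -8$ ($m{\left(M \right)} = -4 - 4 = -8$)
$D{\left(W,l \right)} = 8$ ($D{\left(W,l \right)} = \left(-1\right) \left(-8\right) = 8$)
$A{\left(d \right)} = 0$ ($A{\left(d \right)} = 0 \cdot 3 = 0$)
$s{\left(w \right)} = -85$ ($s{\left(w \right)} = 5 \left(-17\right) = -85$)
$\sqrt{s{\left(A{\left(-1 \right)} \right)} + D{\left(-40,38 \right)}} = \sqrt{-85 + 8} = \sqrt{-77} = i \sqrt{77}$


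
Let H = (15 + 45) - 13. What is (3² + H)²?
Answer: 3136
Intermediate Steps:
H = 47 (H = 60 - 13 = 47)
(3² + H)² = (3² + 47)² = (9 + 47)² = 56² = 3136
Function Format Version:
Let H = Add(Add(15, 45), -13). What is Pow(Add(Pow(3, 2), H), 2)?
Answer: 3136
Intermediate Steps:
H = 47 (H = Add(60, -13) = 47)
Pow(Add(Pow(3, 2), H), 2) = Pow(Add(Pow(3, 2), 47), 2) = Pow(Add(9, 47), 2) = Pow(56, 2) = 3136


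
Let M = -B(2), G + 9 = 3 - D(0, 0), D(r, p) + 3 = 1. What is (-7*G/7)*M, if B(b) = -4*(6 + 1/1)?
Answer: 112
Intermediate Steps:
D(r, p) = -2 (D(r, p) = -3 + 1 = -2)
G = -4 (G = -9 + (3 - 1*(-2)) = -9 + (3 + 2) = -9 + 5 = -4)
B(b) = -28 (B(b) = -4*(6 + 1) = -4*7 = -28)
M = 28 (M = -1*(-28) = 28)
(-7*G/7)*M = -(-28)/7*28 = -7*(-4/7)*28 = 4*28 = 112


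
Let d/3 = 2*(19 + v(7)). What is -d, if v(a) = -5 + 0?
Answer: -84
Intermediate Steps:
v(a) = -5
d = 84 (d = 3*(2*(19 - 5)) = 3*(2*14) = 3*28 = 84)
-d = -1*84 = -84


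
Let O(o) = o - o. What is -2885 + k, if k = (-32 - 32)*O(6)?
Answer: -2885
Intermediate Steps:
O(o) = 0
k = 0 (k = (-32 - 32)*0 = -64*0 = 0)
-2885 + k = -2885 + 0 = -2885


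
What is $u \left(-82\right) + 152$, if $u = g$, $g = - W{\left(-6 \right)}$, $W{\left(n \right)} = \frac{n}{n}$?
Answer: $234$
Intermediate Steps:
$W{\left(n \right)} = 1$
$g = -1$ ($g = \left(-1\right) 1 = -1$)
$u = -1$
$u \left(-82\right) + 152 = \left(-1\right) \left(-82\right) + 152 = 82 + 152 = 234$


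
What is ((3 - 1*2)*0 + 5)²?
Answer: 25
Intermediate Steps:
((3 - 1*2)*0 + 5)² = ((3 - 2)*0 + 5)² = (1*0 + 5)² = (0 + 5)² = 5² = 25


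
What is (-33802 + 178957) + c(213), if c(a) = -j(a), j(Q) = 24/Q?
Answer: 10305997/71 ≈ 1.4516e+5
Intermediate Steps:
c(a) = -24/a
(-33802 + 178957) + c(213) = (-33802 + 178957) - 24/213 = 145155 - 24*1/213 = 145155 - 8/71 = 10305997/71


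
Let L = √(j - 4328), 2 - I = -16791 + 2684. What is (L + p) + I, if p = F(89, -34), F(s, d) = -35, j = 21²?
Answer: 14074 + 13*I*√23 ≈ 14074.0 + 62.346*I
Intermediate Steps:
j = 441
p = -35
I = 14109 (I = 2 - (-16791 + 2684) = 2 - 1*(-14107) = 2 + 14107 = 14109)
L = 13*I*√23 (L = √(441 - 4328) = √(-3887) = 13*I*√23 ≈ 62.346*I)
(L + p) + I = (13*I*√23 - 35) + 14109 = (-35 + 13*I*√23) + 14109 = 14074 + 13*I*√23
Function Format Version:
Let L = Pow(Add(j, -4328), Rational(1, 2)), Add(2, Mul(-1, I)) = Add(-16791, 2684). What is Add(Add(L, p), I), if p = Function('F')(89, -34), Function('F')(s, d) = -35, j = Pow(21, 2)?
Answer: Add(14074, Mul(13, I, Pow(23, Rational(1, 2)))) ≈ Add(14074., Mul(62.346, I))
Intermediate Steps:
j = 441
p = -35
I = 14109 (I = Add(2, Mul(-1, Add(-16791, 2684))) = Add(2, Mul(-1, -14107)) = Add(2, 14107) = 14109)
L = Mul(13, I, Pow(23, Rational(1, 2))) (L = Pow(Add(441, -4328), Rational(1, 2)) = Pow(-3887, Rational(1, 2)) = Mul(13, I, Pow(23, Rational(1, 2))) ≈ Mul(62.346, I))
Add(Add(L, p), I) = Add(Add(Mul(13, I, Pow(23, Rational(1, 2))), -35), 14109) = Add(Add(-35, Mul(13, I, Pow(23, Rational(1, 2)))), 14109) = Add(14074, Mul(13, I, Pow(23, Rational(1, 2))))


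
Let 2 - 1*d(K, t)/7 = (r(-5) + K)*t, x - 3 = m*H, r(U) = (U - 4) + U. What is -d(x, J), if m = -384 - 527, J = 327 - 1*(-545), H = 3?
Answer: -16749390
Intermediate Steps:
r(U) = -4 + 2*U (r(U) = (-4 + U) + U = -4 + 2*U)
J = 872 (J = 327 + 545 = 872)
m = -911
x = -2730 (x = 3 - 911*3 = 3 - 2733 = -2730)
d(K, t) = 14 - 7*t*(-14 + K) (d(K, t) = 14 - 7*((-4 + 2*(-5)) + K)*t = 14 - 7*((-4 - 10) + K)*t = 14 - 7*(-14 + K)*t = 14 - 7*t*(-14 + K))
-d(x, J) = -(14 + 98*872 - 7*(-2730)*872) = -(14 + 85456 + 16663920) = -1*16749390 = -16749390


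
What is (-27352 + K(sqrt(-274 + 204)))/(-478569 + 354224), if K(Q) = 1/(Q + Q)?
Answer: 2104/9565 + I*sqrt(70)/17408300 ≈ 0.21997 + 4.8061e-7*I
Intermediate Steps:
K(Q) = 1/(2*Q)
(-27352 + K(sqrt(-274 + 204)))/(-478569 + 354224) = (-27352 + 1/(2*(sqrt(-274 + 204))))/(-478569 + 354224) = (-27352 + 1/(2*(sqrt(-70))))/(-124345) = (-27352 + 1/(2*((I*sqrt(70)))))*(-1/124345) = (-27352 + (-I*sqrt(70)/70)/2)*(-1/124345) = (-27352 - I*sqrt(70)/140)*(-1/124345) = 2104/9565 + I*sqrt(70)/17408300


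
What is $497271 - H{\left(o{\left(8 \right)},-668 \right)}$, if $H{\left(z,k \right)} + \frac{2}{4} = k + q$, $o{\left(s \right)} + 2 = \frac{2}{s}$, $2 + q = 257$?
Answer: $\frac{995369}{2} \approx 4.9768 \cdot 10^{5}$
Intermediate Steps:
$q = 255$ ($q = -2 + 257 = 255$)
$o{\left(s \right)} = -2 + \frac{2}{s}$
$H{\left(z,k \right)} = \frac{509}{2} + k$ ($H{\left(z,k \right)} = - \frac{1}{2} + \left(k + 255\right) = - \frac{1}{2} + \left(255 + k\right) = \frac{509}{2} + k$)
$497271 - H{\left(o{\left(8 \right)},-668 \right)} = 497271 - \left(\frac{509}{2} - 668\right) = 497271 - - \frac{827}{2} = 497271 + \frac{827}{2} = \frac{995369}{2}$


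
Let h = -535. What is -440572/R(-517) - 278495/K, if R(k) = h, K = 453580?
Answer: 39937130587/48533060 ≈ 822.88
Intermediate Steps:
R(k) = -535
-440572/R(-517) - 278495/K = -440572/(-535) - 278495/453580 = -440572*(-1/535) - 278495*1/453580 = 440572/535 - 55699/90716 = 39937130587/48533060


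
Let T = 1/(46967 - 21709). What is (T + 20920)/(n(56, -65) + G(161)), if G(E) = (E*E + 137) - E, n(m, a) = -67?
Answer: 528397361/652414140 ≈ 0.80991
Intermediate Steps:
T = 1/25258 ≈ 3.9591e-5
G(E) = 137 + E² - E (G(E) = (E² + 137) - E = (137 + E²) - E = 137 + E² - E)
(T + 20920)/(n(56, -65) + G(161)) = (1/25258 + 20920)/(-67 + (137 + 161² - 1*161)) = 528397361/(25258*(-67 + (137 + 25921 - 161))) = 528397361/(25258*(-67 + 25897)) = (528397361/25258)/25830 = (528397361/25258)*(1/25830) = 528397361/652414140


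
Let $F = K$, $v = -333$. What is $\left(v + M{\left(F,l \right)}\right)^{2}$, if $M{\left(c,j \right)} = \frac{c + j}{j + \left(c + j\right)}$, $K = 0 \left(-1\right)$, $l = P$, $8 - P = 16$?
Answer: $\frac{442225}{4} \approx 1.1056 \cdot 10^{5}$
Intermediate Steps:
$P = -8$ ($P = 8 - 16 = -8$)
$l = -8$
$K = 0$
$F = 0$
$M{\left(c,j \right)} = \frac{c + j}{c + 2 j}$
$\left(v + M{\left(F,l \right)}\right)^{2} = \left(-333 + \frac{0 - 8}{0 + 2 \left(-8\right)}\right)^{2} = \left(-333 + \frac{1}{0 - 16} \left(-8\right)\right)^{2} = \left(-333 + \frac{1}{-16} \left(-8\right)\right)^{2} = \left(-333 - - \frac{1}{2}\right)^{2} = \left(-333 + \frac{1}{2}\right)^{2} = \left(- \frac{665}{2}\right)^{2} = \frac{442225}{4}$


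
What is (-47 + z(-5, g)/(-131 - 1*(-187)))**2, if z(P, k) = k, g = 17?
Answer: 6838225/3136 ≈ 2180.6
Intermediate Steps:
(-47 + z(-5, g)/(-131 - 1*(-187)))**2 = (-47 + 17/(-131 - 1*(-187)))**2 = (-47 + 17/(-131 + 187))**2 = (-47 + 17/56)**2 = (-2615/56)**2 = 6838225/3136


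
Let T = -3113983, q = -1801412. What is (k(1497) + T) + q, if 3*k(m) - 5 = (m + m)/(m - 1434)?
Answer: -309668782/63 ≈ -4.9154e+6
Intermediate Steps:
k(m) = 5/3 + 2*m/(3*(-1434 + m)) (k(m) = 5/3 + ((m + m)/(m - 1434))/3 = 5/3 + ((2*m)/(-1434 + m))/3 = 5/3 + (2*m/(-1434 + m))/3 = 5/3 + 2*m/(3*(-1434 + m)))
(k(1497) + T) + q = ((-7170 + 7*1497)/(3*(-1434 + 1497)) - 3113983) - 1801412 = ((⅓)*(-7170 + 10479)/63 - 3113983) - 1801412 = ((⅓)*(1/63)*3309 - 3113983) - 1801412 = (1103/63 - 3113983) - 1801412 = -196179826/63 - 1801412 = -309668782/63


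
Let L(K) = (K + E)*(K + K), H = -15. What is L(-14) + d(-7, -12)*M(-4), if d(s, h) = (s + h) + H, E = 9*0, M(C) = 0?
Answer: 392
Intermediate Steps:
E = 0
d(s, h) = -15 + h + s (d(s, h) = (s + h) - 15 = (h + s) - 15 = -15 + h + s)
L(K) = 2*K**2 (L(K) = (K + 0)*(K + K) = K*(2*K) = 2*K**2)
L(-14) + d(-7, -12)*M(-4) = 2*(-14)**2 + (-15 - 12 - 7)*0 = 2*196 - 34*0 = 392 + 0 = 392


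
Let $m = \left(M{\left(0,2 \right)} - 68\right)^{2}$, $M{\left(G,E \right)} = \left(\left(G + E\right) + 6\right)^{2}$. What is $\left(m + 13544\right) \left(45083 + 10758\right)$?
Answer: $757203960$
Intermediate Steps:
$M{\left(G,E \right)} = \left(6 + E + G\right)^{2}$ ($M{\left(G,E \right)} = \left(\left(E + G\right) + 6\right)^{2} = \left(6 + E + G\right)^{2}$)
$m = 16$ ($m = \left(\left(6 + 2 + 0\right)^{2} - 68\right)^{2} = \left(8^{2} - 68\right)^{2} = \left(64 - 68\right)^{2} = \left(-4\right)^{2} = 16$)
$\left(m + 13544\right) \left(45083 + 10758\right) = \left(16 + 13544\right) \left(45083 + 10758\right) = 13560 \cdot 55841 = 757203960$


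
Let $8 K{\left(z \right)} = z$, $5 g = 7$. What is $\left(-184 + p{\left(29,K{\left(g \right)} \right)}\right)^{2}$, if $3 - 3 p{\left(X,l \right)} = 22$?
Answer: $\frac{326041}{9} \approx 36227.0$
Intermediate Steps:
$g = \frac{7}{5}$ ($g = \frac{1}{5} \cdot 7 = \frac{7}{5} \approx 1.4$)
$K{\left(z \right)} = \frac{z}{8}$
$p{\left(X,l \right)} = - \frac{19}{3}$ ($p{\left(X,l \right)} = 1 - \frac{22}{3} = - \frac{19}{3}$)
$\left(-184 + p{\left(29,K{\left(g \right)} \right)}\right)^{2} = \left(-184 - \frac{19}{3}\right)^{2} = \left(- \frac{571}{3}\right)^{2} = \frac{326041}{9}$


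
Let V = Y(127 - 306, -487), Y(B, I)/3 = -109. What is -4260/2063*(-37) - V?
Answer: 832221/2063 ≈ 403.40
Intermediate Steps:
Y(B, I) = -327 (Y(B, I) = 3*(-109) = -327)
V = -327
-4260/2063*(-37) - V = -4260/2063*(-37) - 1*(-327) = -4260*1/2063*(-37) + 327 = -4260/2063*(-37) + 327 = 157620/2063 + 327 = 832221/2063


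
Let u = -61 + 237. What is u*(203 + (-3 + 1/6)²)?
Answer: 334268/9 ≈ 37141.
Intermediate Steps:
u = 176
u*(203 + (-3 + 1/6)²) = 176*(203 + (-3 + 1/6)²) = 176*(203 + (-3 + ⅙)²) = 176*(203 + (-17/6)²) = 176*(203 + 289/36) = 176*(7597/36) = 334268/9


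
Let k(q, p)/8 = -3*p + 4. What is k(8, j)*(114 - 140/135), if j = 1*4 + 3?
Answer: -414800/27 ≈ -15363.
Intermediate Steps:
j = 7 (j = 4 + 3 = 7)
k(q, p) = 32 - 24*p (k(q, p) = 8*(-3*p + 4) = 8*(4 - 3*p) = 32 - 24*p)
k(8, j)*(114 - 140/135) = (32 - 24*7)*(114 - 140/135) = (32 - 168)*(114 - 140*1/135) = -136*(114 - 28/27) = -136*3050/27 = -414800/27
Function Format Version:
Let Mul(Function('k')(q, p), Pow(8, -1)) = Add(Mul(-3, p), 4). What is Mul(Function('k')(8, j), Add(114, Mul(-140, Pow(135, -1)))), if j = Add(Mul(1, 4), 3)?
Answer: Rational(-414800, 27) ≈ -15363.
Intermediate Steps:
j = 7 (j = Add(4, 3) = 7)
Function('k')(q, p) = Add(32, Mul(-24, p)) (Function('k')(q, p) = Mul(8, Add(Mul(-3, p), 4)) = Mul(8, Add(4, Mul(-3, p))) = Add(32, Mul(-24, p)))
Mul(Function('k')(8, j), Add(114, Mul(-140, Pow(135, -1)))) = Mul(Add(32, Mul(-24, 7)), Add(114, Mul(-140, Pow(135, -1)))) = Mul(Add(32, -168), Add(114, Mul(-140, Rational(1, 135)))) = Mul(-136, Add(114, Rational(-28, 27))) = Mul(-136, Rational(3050, 27)) = Rational(-414800, 27)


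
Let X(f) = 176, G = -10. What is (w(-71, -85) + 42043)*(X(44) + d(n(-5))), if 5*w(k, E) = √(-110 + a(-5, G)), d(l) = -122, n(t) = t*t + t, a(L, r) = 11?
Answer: 2270322 + 162*I*√11/5 ≈ 2.2703e+6 + 107.46*I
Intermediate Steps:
n(t) = t + t² (n(t) = t² + t = t + t²)
w(k, E) = 3*I*√11/5 (w(k, E) = √(-110 + 11)/5 = √(-99)/5 = (3*I*√11)/5 = 3*I*√11/5)
(w(-71, -85) + 42043)*(X(44) + d(n(-5))) = (3*I*√11/5 + 42043)*(176 - 122) = (42043 + 3*I*√11/5)*54 = 2270322 + 162*I*√11/5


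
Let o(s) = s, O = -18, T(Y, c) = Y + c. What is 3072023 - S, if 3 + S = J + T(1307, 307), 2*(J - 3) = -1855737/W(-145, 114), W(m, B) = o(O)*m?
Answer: 1781043413/580 ≈ 3.0708e+6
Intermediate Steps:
W(m, B) = -18*m
J = -204453/580 (J = 3 + (-1855737/((-18*(-145))))/2 = 3 + (-1855737/2610)/2 = 3 + (-1855737*1/2610)/2 = 3 + (1/2)*(-206193/290) = 3 - 206193/580 = -204453/580 ≈ -352.51)
S = 729927/580 (S = -3 + (-204453/580 + (1307 + 307)) = -3 + (-204453/580 + 1614) = -3 + 731667/580 = 729927/580 ≈ 1258.5)
3072023 - S = 3072023 - 1*729927/580 = 3072023 - 729927/580 = 1781043413/580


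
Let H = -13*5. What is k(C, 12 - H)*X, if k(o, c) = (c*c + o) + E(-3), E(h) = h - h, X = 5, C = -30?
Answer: 29495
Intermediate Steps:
H = -65
E(h) = 0
k(o, c) = o + c² (k(o, c) = (c*c + o) + 0 = (c² + o) + 0 = (o + c²) + 0 = o + c²)
k(C, 12 - H)*X = (-30 + (12 - 1*(-65))²)*5 = (-30 + (12 + 65)²)*5 = (-30 + 77²)*5 = (-30 + 5929)*5 = 5899*5 = 29495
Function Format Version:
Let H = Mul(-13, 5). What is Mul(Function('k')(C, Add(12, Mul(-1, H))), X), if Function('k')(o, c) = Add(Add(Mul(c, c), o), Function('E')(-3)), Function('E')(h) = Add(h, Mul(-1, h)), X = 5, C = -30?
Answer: 29495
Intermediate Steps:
H = -65
Function('E')(h) = 0
Function('k')(o, c) = Add(o, Pow(c, 2)) (Function('k')(o, c) = Add(Add(Mul(c, c), o), 0) = Add(Add(Pow(c, 2), o), 0) = Add(Add(o, Pow(c, 2)), 0) = Add(o, Pow(c, 2)))
Mul(Function('k')(C, Add(12, Mul(-1, H))), X) = Mul(Add(-30, Pow(Add(12, Mul(-1, -65)), 2)), 5) = Mul(Add(-30, Pow(Add(12, 65), 2)), 5) = Mul(Add(-30, Pow(77, 2)), 5) = Mul(Add(-30, 5929), 5) = Mul(5899, 5) = 29495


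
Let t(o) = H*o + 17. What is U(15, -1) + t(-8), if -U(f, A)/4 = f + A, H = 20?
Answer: -199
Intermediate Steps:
t(o) = 17 + 20*o (t(o) = 20*o + 17 = 17 + 20*o)
U(f, A) = -4*A - 4*f (U(f, A) = -4*(f + A) = -4*(A + f) = -4*A - 4*f)
U(15, -1) + t(-8) = (-4*(-1) - 4*15) + (17 + 20*(-8)) = (4 - 60) + (17 - 160) = -56 - 143 = -199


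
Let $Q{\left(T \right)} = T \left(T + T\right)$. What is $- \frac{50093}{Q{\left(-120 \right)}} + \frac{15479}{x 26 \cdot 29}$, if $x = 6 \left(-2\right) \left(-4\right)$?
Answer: $- \frac{14241361}{10857600} \approx -1.3116$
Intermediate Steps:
$Q{\left(T \right)} = 2 T^{2}$ ($Q{\left(T \right)} = T 2 T = 2 T^{2}$)
$x = 48$ ($x = \left(-12\right) \left(-4\right) = 48$)
$- \frac{50093}{Q{\left(-120 \right)}} + \frac{15479}{x 26 \cdot 29} = - \frac{50093}{2 \left(-120\right)^{2}} + \frac{15479}{48 \cdot 26 \cdot 29} = - \frac{50093}{2 \cdot 14400} + \frac{15479}{1248 \cdot 29} = - \frac{50093}{28800} + \frac{15479}{36192} = - \frac{14241361}{10857600}$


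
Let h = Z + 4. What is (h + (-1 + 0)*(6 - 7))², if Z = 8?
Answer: 169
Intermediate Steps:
h = 12 (h = 8 + 4 = 12)
(h + (-1 + 0)*(6 - 7))² = (12 + (-1 + 0)*(6 - 7))² = (12 - 1*(-1))² = (12 + 1)² = 13² = 169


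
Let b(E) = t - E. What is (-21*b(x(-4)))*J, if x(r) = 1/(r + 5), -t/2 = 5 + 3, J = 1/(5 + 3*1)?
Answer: 357/8 ≈ 44.625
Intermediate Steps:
J = 1/8 (J = 1/(5 + 3) = 1/8 ≈ 0.12500)
t = -16 (t = -2*(5 + 3) = -2*8 = -16)
x(r) = 1/(5 + r)
b(E) = -16 - E
(-21*b(x(-4)))*J = -21*(-16 - 1/(5 - 4))*(1/8) = -21*(-16 - 1/1)*(1/8) = -21*(-16 - 1*1)*(1/8) = -21*(-16 - 1)*(1/8) = -21*(-17)*(1/8) = 357*(1/8) = 357/8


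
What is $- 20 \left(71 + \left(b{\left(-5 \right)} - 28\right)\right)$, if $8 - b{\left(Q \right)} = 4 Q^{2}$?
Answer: $980$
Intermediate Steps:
$b{\left(Q \right)} = 8 - 4 Q^{2}$
$- 20 \left(71 + \left(b{\left(-5 \right)} - 28\right)\right) = - 20 \left(71 + \left(\left(8 - 4 \left(-5\right)^{2}\right) - 28\right)\right) = - 20 \left(71 + \left(\left(8 - 100\right) - 28\right)\right) = - 20 \left(71 - 120\right) = \left(-20\right) \left(-49\right) = 980$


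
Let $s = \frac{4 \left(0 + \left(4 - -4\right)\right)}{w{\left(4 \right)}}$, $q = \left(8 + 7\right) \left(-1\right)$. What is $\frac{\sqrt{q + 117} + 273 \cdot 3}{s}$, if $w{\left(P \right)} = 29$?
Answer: $\frac{23751}{32} + \frac{29 \sqrt{102}}{32} \approx 751.37$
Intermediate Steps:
$q = -15$ ($q = 15 \left(-1\right) = -15$)
$s = \frac{32}{29}$ ($s = \frac{4 \left(0 + \left(4 - -4\right)\right)}{29} = 4 \left(0 + \left(4 + 4\right)\right) \frac{1}{29} = 4 \left(0 + 8\right) \frac{1}{29} = 4 \cdot 8 \cdot \frac{1}{29} = 32 \cdot \frac{1}{29} = \frac{32}{29} \approx 1.1034$)
$\frac{\sqrt{q + 117} + 273 \cdot 3}{s} = \frac{\sqrt{-15 + 117} + 273 \cdot 3}{\frac{32}{29}} = \left(\sqrt{102} + 819\right) \frac{29}{32} = \left(819 + \sqrt{102}\right) \frac{29}{32} = \frac{23751}{32} + \frac{29 \sqrt{102}}{32}$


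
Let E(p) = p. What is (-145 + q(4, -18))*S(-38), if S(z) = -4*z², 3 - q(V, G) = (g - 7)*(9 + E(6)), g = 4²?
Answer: 1599952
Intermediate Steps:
g = 16
q(V, G) = -132 (q(V, G) = 3 - (16 - 7)*(9 + 6) = 3 - 9*15 = 3 - 1*135 = 3 - 135 = -132)
(-145 + q(4, -18))*S(-38) = (-145 - 132)*(-4*(-38)²) = -(-1108)*1444 = -277*(-5776) = 1599952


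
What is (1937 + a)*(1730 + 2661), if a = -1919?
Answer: 79038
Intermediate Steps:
(1937 + a)*(1730 + 2661) = (1937 - 1919)*(1730 + 2661) = 18*4391 = 79038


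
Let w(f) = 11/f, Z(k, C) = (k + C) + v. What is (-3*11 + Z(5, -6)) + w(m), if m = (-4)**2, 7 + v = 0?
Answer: -645/16 ≈ -40.313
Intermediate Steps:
v = -7 (v = -7 + 0 = -7)
m = 16
Z(k, C) = -7 + C + k (Z(k, C) = (k + C) - 7 = (C + k) - 7 = -7 + C + k)
(-3*11 + Z(5, -6)) + w(m) = (-3*11 + (-7 - 6 + 5)) + 11/16 = (-33 - 8) + 11*(1/16) = -41 + 11/16 = -645/16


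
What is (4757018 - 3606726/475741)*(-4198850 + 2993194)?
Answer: -2728525993612669472/475741 ≈ -5.7353e+12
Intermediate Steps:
(4757018 - 3606726/475741)*(-4198850 + 2993194) = (4757018 - 3606726*1/475741)*(-1205656) = (4757018 - 3606726/475741)*(-1205656) = (2263104893612/475741)*(-1205656) = -2728525993612669472/475741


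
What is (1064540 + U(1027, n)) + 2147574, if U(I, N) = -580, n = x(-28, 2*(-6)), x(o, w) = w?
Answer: 3211534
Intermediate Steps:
n = -12 (n = 2*(-6) = -12)
(1064540 + U(1027, n)) + 2147574 = (1064540 - 580) + 2147574 = 1063960 + 2147574 = 3211534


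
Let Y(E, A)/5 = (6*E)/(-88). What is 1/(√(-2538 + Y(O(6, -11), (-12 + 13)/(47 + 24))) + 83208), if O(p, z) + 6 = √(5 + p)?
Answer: 1/(83208 + I*√(55791/22 + 15*√11/44)) ≈ 1.2018e-5 - 7.28e-9*I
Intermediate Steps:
O(p, z) = -6 + √(5 + p)
Y(E, A) = -15*E/44 (Y(E, A) = 5*((6*E)/(-88)) = 5*((6*E)*(-1/88)) = 5*(-3*E/44) = -15*E/44)
1/(√(-2538 + Y(O(6, -11), (-12 + 13)/(47 + 24))) + 83208) = 1/(√(-2538 - 15*(-6 + √(5 + 6))/44) + 83208) = 1/(√(-2538 - 15*(-6 + √11)/44) + 83208) = 1/(√(-2538 + (45/22 - 15*√11/44)) + 83208) = 1/(√(-55791/22 - 15*√11/44) + 83208) = 1/(83208 + √(-55791/22 - 15*√11/44))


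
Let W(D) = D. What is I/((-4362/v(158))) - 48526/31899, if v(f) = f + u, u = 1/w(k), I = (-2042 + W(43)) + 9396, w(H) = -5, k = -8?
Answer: -62409449509/231905730 ≈ -269.12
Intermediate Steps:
I = 7397 (I = (-2042 + 43) + 9396 = -1999 + 9396 = 7397)
u = -⅕ (u = 1/(-5) = -⅕ ≈ -0.20000)
v(f) = -⅕ + f (v(f) = f - ⅕ = -⅕ + f)
I/((-4362/v(158))) - 48526/31899 = 7397/((-4362/(-⅕ + 158))) - 48526/31899 = 7397/((-4362/789/5)) - 48526*1/31899 = 7397/((-4362*5/789)) - 48526/31899 = 7397/(-7270/263) - 48526/31899 = 7397*(-263/7270) - 48526/31899 = -1945411/7270 - 48526/31899 = -62409449509/231905730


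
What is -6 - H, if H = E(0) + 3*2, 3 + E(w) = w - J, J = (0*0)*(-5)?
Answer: -9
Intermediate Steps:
J = 0 (J = 0*(-5) = 0)
E(w) = -3 + w (E(w) = -3 + (w - 1*0) = -3 + (w + 0) = -3 + w)
H = 3 (H = (-3 + 0) + 3*2 = -3 + 6 = 3)
-6 - H = -6 - 1*3 = -6 - 3 = -9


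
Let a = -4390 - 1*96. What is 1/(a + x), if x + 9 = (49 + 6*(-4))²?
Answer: -1/3870 ≈ -0.00025840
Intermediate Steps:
a = -4486 (a = -4390 - 96 = -4486)
x = 616 (x = -9 + (49 + 6*(-4))² = -9 + (49 - 24)² = -9 + 25² = -9 + 625 = 616)
1/(a + x) = 1/(-4486 + 616) = 1/(-3870) = -1/3870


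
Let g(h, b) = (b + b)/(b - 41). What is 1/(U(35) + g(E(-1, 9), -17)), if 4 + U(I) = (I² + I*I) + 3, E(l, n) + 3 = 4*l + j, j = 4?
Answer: 29/71038 ≈ 0.00040823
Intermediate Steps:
E(l, n) = 1 + 4*l (E(l, n) = -3 + (4*l + 4) = -3 + (4 + 4*l) = 1 + 4*l)
g(h, b) = 2*b/(-41 + b) (g(h, b) = (2*b)/(-41 + b) = 2*b/(-41 + b))
U(I) = -1 + 2*I² (U(I) = -4 + ((I² + I*I) + 3) = -4 + ((I² + I²) + 3) = -4 + (2*I² + 3) = -4 + (3 + 2*I²) = -1 + 2*I²)
1/(U(35) + g(E(-1, 9), -17)) = 1/((-1 + 2*35²) + 2*(-17)/(-41 - 17)) = 1/((-1 + 2*1225) + 2*(-17)/(-58)) = 1/((-1 + 2450) + 2*(-17)*(-1/58)) = 1/(2449 + 17/29) = 1/(71038/29) = 29/71038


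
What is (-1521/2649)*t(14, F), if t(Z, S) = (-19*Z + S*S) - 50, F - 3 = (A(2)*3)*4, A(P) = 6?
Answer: -2691663/883 ≈ -3048.3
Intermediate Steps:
F = 75 (F = 3 + (6*3)*4 = 3 + 18*4 = 3 + 72 = 75)
t(Z, S) = -50 + S² - 19*Z (t(Z, S) = (-19*Z + S²) - 50 = (S² - 19*Z) - 50 = -50 + S² - 19*Z)
(-1521/2649)*t(14, F) = (-1521/2649)*(-50 + 75² - 19*14) = (-1521*1/2649)*(-50 + 5625 - 266) = -507/883*5309 = -2691663/883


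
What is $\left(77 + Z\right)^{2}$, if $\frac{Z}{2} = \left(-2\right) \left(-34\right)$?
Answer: $45369$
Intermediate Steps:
$Z = 136$ ($Z = 2 \left(\left(-2\right) \left(-34\right)\right) = 2 \cdot 68 = 136$)
$\left(77 + Z\right)^{2} = \left(77 + 136\right)^{2} = 213^{2} = 45369$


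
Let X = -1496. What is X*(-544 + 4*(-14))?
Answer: 897600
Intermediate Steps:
X*(-544 + 4*(-14)) = -1496*(-544 + 4*(-14)) = -1496*(-544 - 56) = -1496*(-600) = 897600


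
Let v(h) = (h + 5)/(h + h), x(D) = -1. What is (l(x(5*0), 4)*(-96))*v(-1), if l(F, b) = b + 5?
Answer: 1728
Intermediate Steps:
l(F, b) = 5 + b
v(h) = (5 + h)/(2*h) (v(h) = (5 + h)/((2*h)) = (5 + h)*(1/(2*h)) = (5 + h)/(2*h))
(l(x(5*0), 4)*(-96))*v(-1) = ((5 + 4)*(-96))*((½)*(5 - 1)/(-1)) = (9*(-96))*((½)*(-1)*4) = -864*(-2) = 1728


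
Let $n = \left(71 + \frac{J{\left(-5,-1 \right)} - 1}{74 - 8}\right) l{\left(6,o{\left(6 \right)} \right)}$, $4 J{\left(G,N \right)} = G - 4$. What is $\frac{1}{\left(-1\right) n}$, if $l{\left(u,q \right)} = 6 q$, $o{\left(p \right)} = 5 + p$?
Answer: $- \frac{4}{18731} \approx -0.00021355$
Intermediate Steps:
$J{\left(G,N \right)} = -1 + \frac{G}{4}$ ($J{\left(G,N \right)} = \frac{G - 4}{4} = \frac{-4 + G}{4} = -1 + \frac{G}{4}$)
$n = \frac{18731}{4}$ ($n = \left(71 + \frac{\left(-1 + \frac{1}{4} \left(-5\right)\right) - 1}{74 - 8}\right) 6 \left(5 + 6\right) = \left(71 + \frac{\left(-1 - \frac{5}{4}\right) - 1}{66}\right) 6 \cdot 11 = \left(71 + \left(- \frac{9}{4} - 1\right) \frac{1}{66}\right) 66 = \left(71 - \frac{13}{264}\right) 66 = \frac{18731}{264} \cdot 66 = \frac{18731}{4} \approx 4682.8$)
$\frac{1}{\left(-1\right) n} = \frac{1}{\left(-1\right) \frac{18731}{4}} = \frac{1}{- \frac{18731}{4}} = - \frac{4}{18731}$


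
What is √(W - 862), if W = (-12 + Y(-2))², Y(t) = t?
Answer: 3*I*√74 ≈ 25.807*I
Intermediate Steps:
W = 196 (W = (-12 - 2)² = (-14)² = 196)
√(W - 862) = √(196 - 862) = √(-666) = 3*I*√74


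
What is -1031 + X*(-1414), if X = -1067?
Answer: 1507707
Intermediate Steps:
-1031 + X*(-1414) = -1031 - 1067*(-1414) = -1031 + 1508738 = 1507707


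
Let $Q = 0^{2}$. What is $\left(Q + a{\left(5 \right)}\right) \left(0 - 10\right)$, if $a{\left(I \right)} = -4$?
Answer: $40$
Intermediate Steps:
$Q = 0$
$\left(Q + a{\left(5 \right)}\right) \left(0 - 10\right) = \left(0 - 4\right) \left(0 - 10\right) = \left(-4\right) \left(-10\right) = 40$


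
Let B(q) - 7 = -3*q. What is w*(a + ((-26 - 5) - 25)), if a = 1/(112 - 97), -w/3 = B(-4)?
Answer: 15941/5 ≈ 3188.2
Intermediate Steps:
B(q) = 7 - 3*q
w = -57 (w = -3*(7 - 3*(-4)) = -3*(7 + 12) = -3*19 = -57)
a = 1/15 ≈ 0.066667
w*(a + ((-26 - 5) - 25)) = -57*(1/15 + ((-26 - 5) - 25)) = -57*(1/15 + (-31 - 25)) = -57*(1/15 - 56) = -57*(-839/15) = 15941/5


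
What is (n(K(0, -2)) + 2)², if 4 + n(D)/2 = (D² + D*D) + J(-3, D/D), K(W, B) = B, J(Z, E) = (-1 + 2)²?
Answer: 144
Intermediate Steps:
J(Z, E) = 1 (J(Z, E) = 1² = 1)
n(D) = -6 + 4*D² (n(D) = -8 + 2*((D² + D*D) + 1) = -8 + 2*((D² + D²) + 1) = -8 + 2*(2*D² + 1) = -8 + 2*(1 + 2*D²) = -8 + (2 + 4*D²) = -6 + 4*D²)
(n(K(0, -2)) + 2)² = ((-6 + 4*(-2)²) + 2)² = ((-6 + 4*4) + 2)² = ((-6 + 16) + 2)² = (10 + 2)² = 12² = 144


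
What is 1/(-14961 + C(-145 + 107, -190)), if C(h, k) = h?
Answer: -1/14999 ≈ -6.6671e-5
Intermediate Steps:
1/(-14961 + C(-145 + 107, -190)) = 1/(-14961 + (-145 + 107)) = 1/(-14961 - 38) = 1/(-14999) = -1/14999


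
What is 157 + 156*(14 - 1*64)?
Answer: -7643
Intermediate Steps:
157 + 156*(14 - 1*64) = 157 + 156*(14 - 64) = 157 + 156*(-50) = 157 - 7800 = -7643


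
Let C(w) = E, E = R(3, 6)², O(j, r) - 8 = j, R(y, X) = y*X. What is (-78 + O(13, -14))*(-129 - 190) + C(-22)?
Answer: 18507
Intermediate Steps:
R(y, X) = X*y
O(j, r) = 8 + j
E = 324 (E = (6*3)² = 18² = 324)
C(w) = 324
(-78 + O(13, -14))*(-129 - 190) + C(-22) = (-78 + (8 + 13))*(-129 - 190) + 324 = (-78 + 21)*(-319) + 324 = -57*(-319) + 324 = 18183 + 324 = 18507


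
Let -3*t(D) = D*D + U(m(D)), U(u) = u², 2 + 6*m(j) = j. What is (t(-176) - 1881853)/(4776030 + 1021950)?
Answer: -12774184/39136365 ≈ -0.32640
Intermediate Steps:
m(j) = -⅓ + j/6
t(D) = -D²/3 - (-⅓ + D/6)²/3 (t(D) = -(D*D + (-⅓ + D/6)²)/3 = -(D² + (-⅓ + D/6)²)/3 = -D²/3 - (-⅓ + D/6)²/3)
(t(-176) - 1881853)/(4776030 + 1021950) = ((-1/27 - 37/108*(-176)² + (1/27)*(-176)) - 1881853)/(4776030 + 1021950) = ((-1/27 - 37/108*30976 - 176/27) - 1881853)/5797980 = ((-1/27 - 286528/27 - 176/27) - 1881853)*(1/5797980) = (-286705/27 - 1881853)*(1/5797980) = -51096736/27*1/5797980 = -12774184/39136365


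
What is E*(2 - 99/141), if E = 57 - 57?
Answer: 0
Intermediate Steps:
E = 0
E*(2 - 99/141) = 0*(2 - 99/141) = 0*(2 - 99*1/141) = 0*(2 - 33/47) = 0*(61/47) = 0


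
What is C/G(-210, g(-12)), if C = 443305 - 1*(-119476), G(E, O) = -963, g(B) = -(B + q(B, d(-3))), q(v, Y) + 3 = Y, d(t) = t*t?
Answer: -562781/963 ≈ -584.40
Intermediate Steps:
d(t) = t**2
q(v, Y) = -3 + Y
g(B) = -6 - B (g(B) = -(B + (-3 + (-3)**2)) = -(B + (-3 + 9)) = -(B + 6) = -(6 + B) = -6 - B)
C = 562781 (C = 443305 + 119476 = 562781)
C/G(-210, g(-12)) = 562781/(-963) = 562781*(-1/963) = -562781/963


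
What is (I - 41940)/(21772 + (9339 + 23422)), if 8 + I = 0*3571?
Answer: -41948/54533 ≈ -0.76922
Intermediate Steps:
I = -8 (I = -8 + 0*3571 = -8 + 0 = -8)
(I - 41940)/(21772 + (9339 + 23422)) = (-8 - 41940)/(21772 + (9339 + 23422)) = -41948/(21772 + 32761) = -41948/54533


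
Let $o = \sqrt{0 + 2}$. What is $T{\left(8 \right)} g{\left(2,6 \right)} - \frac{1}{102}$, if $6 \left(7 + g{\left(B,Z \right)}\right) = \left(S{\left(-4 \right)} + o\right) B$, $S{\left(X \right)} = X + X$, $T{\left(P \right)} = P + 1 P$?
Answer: $- \frac{5259}{34} + \frac{16 \sqrt{2}}{3} \approx -147.13$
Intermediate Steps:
$T{\left(P \right)} = 2 P$ ($T{\left(P \right)} = P + P = 2 P$)
$S{\left(X \right)} = 2 X$
$o = \sqrt{2} \approx 1.4142$
$g{\left(B,Z \right)} = -7 + \frac{B \left(-8 + \sqrt{2}\right)}{6}$ ($g{\left(B,Z \right)} = -7 + \frac{\left(2 \left(-4\right) + \sqrt{2}\right) B}{6} = -7 + \frac{\left(-8 + \sqrt{2}\right) B}{6} = -7 + \frac{B \left(-8 + \sqrt{2}\right)}{6}$)
$T{\left(8 \right)} g{\left(2,6 \right)} - \frac{1}{102} = 2 \cdot 8 \left(-7 - \frac{8}{3} + \frac{1}{6} \cdot 2 \sqrt{2}\right) - \frac{1}{102} = 16 \left(-7 - \frac{8}{3} + \frac{\sqrt{2}}{3}\right) - \frac{1}{102} = 16 \left(- \frac{29}{3} + \frac{\sqrt{2}}{3}\right) - \frac{1}{102} = \left(- \frac{464}{3} + \frac{16 \sqrt{2}}{3}\right) - \frac{1}{102} = - \frac{5259}{34} + \frac{16 \sqrt{2}}{3}$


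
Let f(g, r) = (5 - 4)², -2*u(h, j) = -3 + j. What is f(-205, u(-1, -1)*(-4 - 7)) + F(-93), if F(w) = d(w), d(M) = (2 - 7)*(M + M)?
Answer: 931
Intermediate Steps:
u(h, j) = 3/2 - j/2 (u(h, j) = -(-3 + j)/2 = 3/2 - j/2)
d(M) = -10*M
F(w) = -10*w
f(g, r) = 1 (f(g, r) = 1² = 1)
f(-205, u(-1, -1)*(-4 - 7)) + F(-93) = 1 - 10*(-93) = 1 + 930 = 931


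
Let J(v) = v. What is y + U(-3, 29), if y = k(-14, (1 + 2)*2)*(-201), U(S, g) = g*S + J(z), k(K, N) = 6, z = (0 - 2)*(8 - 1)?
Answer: -1307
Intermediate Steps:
z = -14 (z = -2*7 = -14)
U(S, g) = -14 + S*g (U(S, g) = g*S - 14 = S*g - 14 = -14 + S*g)
y = -1206 (y = 6*(-201) = -1206)
y + U(-3, 29) = -1206 + (-14 - 3*29) = -1206 + (-14 - 87) = -1206 - 101 = -1307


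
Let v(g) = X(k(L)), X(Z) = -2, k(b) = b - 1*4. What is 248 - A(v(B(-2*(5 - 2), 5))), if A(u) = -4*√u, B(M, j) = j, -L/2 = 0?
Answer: 248 + 4*I*√2 ≈ 248.0 + 5.6569*I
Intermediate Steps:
L = 0 (L = -2*0 = 0)
k(b) = -4 + b (k(b) = b - 4 = -4 + b)
v(g) = -2
248 - A(v(B(-2*(5 - 2), 5))) = 248 - (-4)*√(-2) = 248 - (-4)*I*√2 = 248 + 4*I*√2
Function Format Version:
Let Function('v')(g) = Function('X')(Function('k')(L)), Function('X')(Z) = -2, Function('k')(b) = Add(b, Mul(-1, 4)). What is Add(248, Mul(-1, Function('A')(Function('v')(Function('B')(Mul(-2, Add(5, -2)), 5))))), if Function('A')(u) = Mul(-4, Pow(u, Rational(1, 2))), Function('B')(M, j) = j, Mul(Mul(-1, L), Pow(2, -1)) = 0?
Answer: Add(248, Mul(4, I, Pow(2, Rational(1, 2)))) ≈ Add(248.00, Mul(5.6569, I))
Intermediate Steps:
L = 0 (L = Mul(-2, 0) = 0)
Function('k')(b) = Add(-4, b) (Function('k')(b) = Add(b, -4) = Add(-4, b))
Function('v')(g) = -2
Add(248, Mul(-1, Function('A')(Function('v')(Function('B')(Mul(-2, Add(5, -2)), 5))))) = Add(248, Mul(-1, Mul(-4, Pow(-2, Rational(1, 2))))) = Add(248, Mul(-1, Mul(-4, Mul(I, Pow(2, Rational(1, 2)))))) = Add(248, Mul(-1, Mul(-4, I, Pow(2, Rational(1, 2))))) = Add(248, Mul(4, I, Pow(2, Rational(1, 2))))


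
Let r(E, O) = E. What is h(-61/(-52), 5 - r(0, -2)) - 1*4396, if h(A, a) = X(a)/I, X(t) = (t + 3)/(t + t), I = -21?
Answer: -461584/105 ≈ -4396.0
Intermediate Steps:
X(t) = (3 + t)/(2*t) (X(t) = (3 + t)/((2*t)) = (3 + t)*(1/(2*t)) = (3 + t)/(2*t))
h(A, a) = -(3 + a)/(42*a) (h(A, a) = ((3 + a)/(2*a))/(-21) = ((3 + a)/(2*a))*(-1/21) = -(3 + a)/(42*a))
h(-61/(-52), 5 - r(0, -2)) - 1*4396 = (-3 - (5 - 1*0))/(42*(5 - 1*0)) - 1*4396 = (-3 - (5 + 0))/(42*(5 + 0)) - 4396 = (1/42)*(-3 - 1*5)/5 - 4396 = (1/42)*(⅕)*(-3 - 5) - 4396 = (1/42)*(⅕)*(-8) - 4396 = -4/105 - 4396 = -461584/105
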